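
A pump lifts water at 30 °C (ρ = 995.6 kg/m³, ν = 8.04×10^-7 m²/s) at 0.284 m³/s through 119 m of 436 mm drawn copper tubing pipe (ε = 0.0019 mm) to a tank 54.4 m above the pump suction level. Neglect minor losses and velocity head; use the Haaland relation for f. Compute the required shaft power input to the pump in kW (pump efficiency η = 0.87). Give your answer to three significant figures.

P_shaft ≈ 175 kW

V = 4Q/(πD²) = 1.902 m/s; Re = 1.03×10^6; ε/D = 4.36×10^-6; f = 0.01160
h_f = f(L/D)V²/2g = 0.5840 m
Total head H = z + h_f = 54.4 + 0.5840 = 54.98 m
P_hyd = ρgQH = 995.6·9.81·0.284·54.98 = 152.5 kW
P_shaft = P_hyd/η = 152.5/0.87 = 175.3 kW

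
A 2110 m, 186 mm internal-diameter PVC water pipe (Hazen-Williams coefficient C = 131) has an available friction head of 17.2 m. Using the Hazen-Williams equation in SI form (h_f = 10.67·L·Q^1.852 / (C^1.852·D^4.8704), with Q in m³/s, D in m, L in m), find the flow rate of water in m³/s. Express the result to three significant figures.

Q ≈ 0.0326 m³/s

Rearranging: Q = [h_f·C^1.852·D^4.8704 / (10.67·L)]^(1/1.852)
Q = [17.2·131^1.852·0.186^4.8704 / (10.67·2110)]^0.540 = 0.03260 m³/s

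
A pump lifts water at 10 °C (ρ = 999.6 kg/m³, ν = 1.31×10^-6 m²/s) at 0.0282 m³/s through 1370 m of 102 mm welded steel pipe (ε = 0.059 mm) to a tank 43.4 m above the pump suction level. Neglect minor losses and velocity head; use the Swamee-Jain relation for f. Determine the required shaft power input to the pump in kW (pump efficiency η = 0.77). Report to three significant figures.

V = 4Q/(πD²) = 3.451 m/s; Re = 2.69×10^5; ε/D = 5.78×10^-4; f = 0.01890
h_f = f(L/D)V²/2g = 154.1 m
Total head H = z + h_f = 43.4 + 154.1 = 197.5 m
P_hyd = ρgQH = 999.6·9.81·0.0282·197.5 = 54.62 kW
P_shaft = P_hyd/η = 54.62/0.77 = 70.94 kW

P_shaft ≈ 70.9 kW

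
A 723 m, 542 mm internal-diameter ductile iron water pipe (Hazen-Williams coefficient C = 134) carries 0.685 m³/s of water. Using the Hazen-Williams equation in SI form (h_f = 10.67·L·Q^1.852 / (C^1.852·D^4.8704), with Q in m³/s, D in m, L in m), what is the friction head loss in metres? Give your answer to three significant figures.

h_f = 10.67·723·0.685^1.852 / (134^1.852·0.542^4.8704) = 8.692 m

h_f ≈ 8.69 m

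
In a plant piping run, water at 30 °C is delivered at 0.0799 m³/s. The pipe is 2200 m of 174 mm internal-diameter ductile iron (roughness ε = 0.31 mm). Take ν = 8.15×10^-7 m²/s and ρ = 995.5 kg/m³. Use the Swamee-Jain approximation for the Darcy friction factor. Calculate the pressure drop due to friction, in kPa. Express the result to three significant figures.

Δp ≈ 1640 kPa

V = 4Q/(πD²) = 4·0.0799/(π·0.174²) = 3.360 m/s
Re = VD/ν = 3.360·0.174/8.15×10^-7 = 7.17×10^5 → turbulent
ε/D = 0.31/174 = 0.00178
Swamee-Jain: f = 0.02309
h_f = f(L/D)V²/(2g) = 0.02309·(2200/0.174)·3.360²/(2·9.81) = 168.0 m
Δp = ρg·h_f = 995.5·9.81·168.0 = 1641 kPa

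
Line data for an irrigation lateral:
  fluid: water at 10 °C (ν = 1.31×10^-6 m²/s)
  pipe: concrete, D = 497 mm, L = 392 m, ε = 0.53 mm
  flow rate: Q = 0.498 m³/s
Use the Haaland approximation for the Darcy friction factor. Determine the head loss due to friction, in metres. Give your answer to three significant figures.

V = 4Q/(πD²) = 4·0.498/(π·0.497²) = 2.567 m/s
Re = VD/ν = 2.567·0.497/1.31×10^-6 = 9.74×10^5 → turbulent
ε/D = 0.53/497 = 0.00107
Haaland: f = 0.02025
h_f = f(L/D)V²/(2g) = 0.02025·(392/0.497)·2.567²/(2·9.81) = 5.364 m

h_f ≈ 5.36 m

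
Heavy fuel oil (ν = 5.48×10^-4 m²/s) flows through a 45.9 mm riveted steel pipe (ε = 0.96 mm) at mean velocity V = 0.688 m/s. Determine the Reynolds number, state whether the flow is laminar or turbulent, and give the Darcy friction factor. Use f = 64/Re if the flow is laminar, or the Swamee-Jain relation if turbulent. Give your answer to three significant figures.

Re = VD/ν = 0.6880·0.0459/5.48×10^-4 = 57.6
Re < 2300 → laminar → f = 64/Re = 1.111

Re ≈ 57.6; laminar; f = 64/Re ≈ 1.11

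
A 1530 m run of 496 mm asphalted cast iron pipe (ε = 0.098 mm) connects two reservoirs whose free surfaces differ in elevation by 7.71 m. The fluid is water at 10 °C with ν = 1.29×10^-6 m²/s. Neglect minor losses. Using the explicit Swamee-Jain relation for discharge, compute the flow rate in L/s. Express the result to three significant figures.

Swamee-Jain (Type II): Q = -0.965·√(gD⁵h_f/L)·ln[ε/(3.7D) + √(3.17ν²L/(gD³h_f))]
√(gD⁵h_f/L) = √(9.81·0.496⁵·7.71/1530) = 0.03852
ε/(3.7D) = 5.34×10^-5; √(3.17ν²L/(gD³h_f)) = 2.96×10^-5
Q = -0.965·0.03852·ln(8.297×10^-5) = 0.3493 m³/s
Check: V = 1.81 m/s, Re = 6.95×10^5, f = 0.01509, h_f = 7.76 m ≈ 7.71 m ✓

Q ≈ 349 L/s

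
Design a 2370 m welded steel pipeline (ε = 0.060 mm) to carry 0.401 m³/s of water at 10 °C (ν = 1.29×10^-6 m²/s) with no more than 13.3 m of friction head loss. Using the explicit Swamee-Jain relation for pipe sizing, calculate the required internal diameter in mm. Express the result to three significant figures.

D ≈ 511 mm

Swamee-Jain (Type III): D = 0.66·[ε^1.25·(LQ²/(gh_f))^4.75 + ν·Q^9.4·(L/(gh_f))^5.2]^0.04
LQ²/(gh_f) = 2.921; L/(gh_f) = 18.16
Term 1 = ε^1.25·(…)^4.75 = 8.59×10^-4; Term 2 = ν·Q^9.4·(…)^5.2 = 8.47×10^-4
D = 0.66·(8.59×10^-4 + 8.47×10^-4)^0.04 = 0.5115 m = 511 mm
Check: V = 1.95 m/s, Re = 7.74×10^5, f = 0.01405, h_f = 12.6 m ≈ 13.3 m ✓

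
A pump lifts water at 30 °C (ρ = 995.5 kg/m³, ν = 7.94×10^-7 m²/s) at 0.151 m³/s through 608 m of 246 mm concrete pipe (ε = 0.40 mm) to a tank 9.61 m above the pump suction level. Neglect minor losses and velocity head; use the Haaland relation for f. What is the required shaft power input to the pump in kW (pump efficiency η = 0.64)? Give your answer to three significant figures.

P_shaft ≈ 87.8 kW

V = 4Q/(πD²) = 3.177 m/s; Re = 9.84×10^5; ε/D = 0.00163; f = 0.02242
h_f = f(L/D)V²/2g = 28.50 m
Total head H = z + h_f = 9.61 + 28.50 = 38.11 m
P_hyd = ρgQH = 995.5·9.81·0.151·38.11 = 56.20 kW
P_shaft = P_hyd/η = 56.20/0.64 = 87.82 kW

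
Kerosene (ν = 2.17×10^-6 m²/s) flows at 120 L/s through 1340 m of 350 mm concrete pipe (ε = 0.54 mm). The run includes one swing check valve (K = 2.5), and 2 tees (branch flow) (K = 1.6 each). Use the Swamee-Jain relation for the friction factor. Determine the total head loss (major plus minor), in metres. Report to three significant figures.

V = 4Q/(πD²) = 1.247 m/s; V²/2g = 0.07929 m
Re = 2.01×10^5, ε/D = 0.00154 → f = 0.02311 (Swamee-Jain)
Major: h_f = f(L/D)·V²/2g = 0.02311·3829·0.07929 = 7.014 m
Minor: ΣK = 5.70; h_m = ΣK·V²/2g = 0.4519 m
Total H_L = 7.014 + 0.4519 = 7.466 m

H_L ≈ 7.47 m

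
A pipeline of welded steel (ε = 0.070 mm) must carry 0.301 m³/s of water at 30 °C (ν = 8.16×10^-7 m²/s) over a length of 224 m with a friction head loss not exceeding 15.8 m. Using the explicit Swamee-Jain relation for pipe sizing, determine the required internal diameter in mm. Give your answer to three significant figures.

D ≈ 280 mm

Swamee-Jain (Type III): D = 0.66·[ε^1.25·(LQ²/(gh_f))^4.75 + ν·Q^9.4·(L/(gh_f))^5.2]^0.04
LQ²/(gh_f) = 0.1309; L/(gh_f) = 1.445
Term 1 = ε^1.25·(…)^4.75 = 4.10×10^-10; Term 2 = ν·Q^9.4·(…)^5.2 = 6.95×10^-11
D = 0.66·(4.10×10^-10 + 6.95×10^-11)^0.04 = 0.2797 m = 280 mm
Check: V = 4.90 m/s, Re = 1.68×10^6, f = 0.01497, h_f = 14.7 m ≈ 15.8 m ✓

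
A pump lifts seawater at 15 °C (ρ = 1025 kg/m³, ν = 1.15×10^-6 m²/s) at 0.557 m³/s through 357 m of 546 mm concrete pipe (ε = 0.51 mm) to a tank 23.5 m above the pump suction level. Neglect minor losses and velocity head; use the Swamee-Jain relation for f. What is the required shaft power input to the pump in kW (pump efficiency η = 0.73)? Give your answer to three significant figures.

P_shaft ≈ 209 kW

V = 4Q/(πD²) = 2.379 m/s; Re = 1.13×10^6; ε/D = 9.34×10^-4; f = 0.01968
h_f = f(L/D)V²/2g = 3.712 m
Total head H = z + h_f = 23.5 + 3.712 = 27.21 m
P_hyd = ρgQH = 1025·9.81·0.557·27.21 = 152.4 kW
P_shaft = P_hyd/η = 152.4/0.73 = 208.8 kW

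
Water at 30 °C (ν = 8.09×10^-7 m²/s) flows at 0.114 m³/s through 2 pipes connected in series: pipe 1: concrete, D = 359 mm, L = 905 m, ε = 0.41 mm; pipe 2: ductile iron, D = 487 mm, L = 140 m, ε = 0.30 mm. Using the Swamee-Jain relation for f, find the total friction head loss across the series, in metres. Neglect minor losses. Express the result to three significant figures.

H ≈ 3.52 m

Pipe 1: V = 1.126 m/s, Re = 5.00×10^5, ε/D = 0.00114, f = 0.02095, h_1 = f(L/D)V²/2g = 3.415 m
Pipe 2: V = 0.6120 m/s, Re = 3.68×10^5, ε/D = 6.16×10^-4, f = 0.01874, h_2 = f(L/D)V²/2g = 0.1028 m
Series → Q common, losses add: H = Σh = 3.517 m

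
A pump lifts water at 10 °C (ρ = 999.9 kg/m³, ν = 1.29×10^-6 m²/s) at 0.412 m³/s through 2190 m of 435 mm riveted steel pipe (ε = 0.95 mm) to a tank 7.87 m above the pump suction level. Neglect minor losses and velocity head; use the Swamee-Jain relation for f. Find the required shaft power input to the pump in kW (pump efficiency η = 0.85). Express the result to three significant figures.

V = 4Q/(πD²) = 2.772 m/s; Re = 9.35×10^5; ε/D = 0.00218; f = 0.02424
h_f = f(L/D)V²/2g = 47.80 m
Total head H = z + h_f = 7.87 + 47.80 = 55.67 m
P_hyd = ρgQH = 999.9·9.81·0.412·55.67 = 225.0 kW
P_shaft = P_hyd/η = 225.0/0.85 = 264.7 kW

P_shaft ≈ 265 kW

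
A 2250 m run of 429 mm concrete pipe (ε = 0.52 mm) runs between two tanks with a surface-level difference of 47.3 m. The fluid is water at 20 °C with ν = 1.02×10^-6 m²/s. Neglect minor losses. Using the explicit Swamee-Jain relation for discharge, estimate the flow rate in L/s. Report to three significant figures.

Swamee-Jain (Type II): Q = -0.965·√(gD⁵h_f/L)·ln[ε/(3.7D) + √(3.17ν²L/(gD³h_f))]
√(gD⁵h_f/L) = √(9.81·0.429⁵·47.3/2250) = 0.05474
ε/(3.7D) = 3.28×10^-4; √(3.17ν²L/(gD³h_f)) = 1.42×10^-5
Q = -0.965·0.05474·ln(3.418×10^-4) = 0.4216 m³/s
Check: V = 2.92 m/s, Re = 1.23×10^6, f = 0.02088, h_f = 47.5 m ≈ 47.3 m ✓

Q ≈ 422 L/s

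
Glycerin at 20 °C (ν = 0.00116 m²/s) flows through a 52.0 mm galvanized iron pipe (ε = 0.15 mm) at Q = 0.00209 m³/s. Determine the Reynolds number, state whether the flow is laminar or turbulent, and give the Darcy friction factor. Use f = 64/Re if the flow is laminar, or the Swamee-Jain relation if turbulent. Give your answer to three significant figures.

Re ≈ 44.1; laminar; f = 64/Re ≈ 1.45

V = 4Q/(πD²) = 0.9841 m/s
Re = VD/ν = 0.9841·0.0520/0.00116 = 44.1
Re < 2300 → laminar → f = 64/Re = 1.451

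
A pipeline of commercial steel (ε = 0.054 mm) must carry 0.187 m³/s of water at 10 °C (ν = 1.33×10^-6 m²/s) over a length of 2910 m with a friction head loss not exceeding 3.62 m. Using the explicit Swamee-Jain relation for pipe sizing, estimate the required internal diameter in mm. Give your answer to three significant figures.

D ≈ 518 mm

Swamee-Jain (Type III): D = 0.66·[ε^1.25·(LQ²/(gh_f))^4.75 + ν·Q^9.4·(L/(gh_f))^5.2]^0.04
LQ²/(gh_f) = 2.865; L/(gh_f) = 81.94
Term 1 = ε^1.25·(…)^4.75 = 6.87×10^-4; Term 2 = ν·Q^9.4·(…)^5.2 = 0.00170
D = 0.66·(6.87×10^-4 + 0.00170)^0.04 = 0.5184 m = 518 mm
Check: V = 0.886 m/s, Re = 3.45×10^5, f = 0.01519, h_f = 3.41 m ≈ 3.62 m ✓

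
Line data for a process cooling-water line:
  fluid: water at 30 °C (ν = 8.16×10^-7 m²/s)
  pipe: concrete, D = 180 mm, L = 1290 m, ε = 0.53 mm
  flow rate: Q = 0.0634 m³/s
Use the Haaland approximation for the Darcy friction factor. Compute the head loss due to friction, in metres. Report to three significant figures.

V = 4Q/(πD²) = 4·0.0634/(π·0.180²) = 2.491 m/s
Re = VD/ν = 2.491·0.180/8.16×10^-7 = 5.50×10^5 → turbulent
ε/D = 0.53/180 = 0.00294
Haaland: f = 0.02631
h_f = f(L/D)V²/(2g) = 0.02631·(1290/0.180)·2.491²/(2·9.81) = 59.64 m

h_f ≈ 59.6 m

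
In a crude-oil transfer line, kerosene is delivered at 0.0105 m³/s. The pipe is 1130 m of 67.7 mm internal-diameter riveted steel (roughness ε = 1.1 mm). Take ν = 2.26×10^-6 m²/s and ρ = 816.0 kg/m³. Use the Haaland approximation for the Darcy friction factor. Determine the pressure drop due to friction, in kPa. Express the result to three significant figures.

Δp ≈ 2640 kPa

V = 4Q/(πD²) = 4·0.0105/(π·0.0677²) = 2.917 m/s
Re = VD/ν = 2.917·0.0677/2.26×10^-6 = 8.74×10^4 → turbulent
ε/D = 1.1/67.7 = 0.0162
Haaland: f = 0.04556
h_f = f(L/D)V²/(2g) = 0.04556·(1130/0.0677)·2.917²/(2·9.81) = 329.8 m
Δp = ρg·h_f = 816.0·9.81·329.8 = 2640 kPa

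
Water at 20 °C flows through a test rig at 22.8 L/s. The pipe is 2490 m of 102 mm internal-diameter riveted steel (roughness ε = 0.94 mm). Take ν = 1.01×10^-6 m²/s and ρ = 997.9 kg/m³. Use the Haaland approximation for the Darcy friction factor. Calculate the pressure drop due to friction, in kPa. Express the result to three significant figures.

V = 4Q/(πD²) = 4·0.0228/(π·0.102²) = 2.790 m/s
Re = VD/ν = 2.790·0.102/1.01×10^-6 = 2.82×10^5 → turbulent
ε/D = 0.94/102 = 0.00922
Haaland: f = 0.03716
h_f = f(L/D)V²/(2g) = 0.03716·(2490/0.102)·2.790²/(2·9.81) = 360.0 m
Δp = ρg·h_f = 997.9·9.81·360.0 = 3524 kPa

Δp ≈ 3520 kPa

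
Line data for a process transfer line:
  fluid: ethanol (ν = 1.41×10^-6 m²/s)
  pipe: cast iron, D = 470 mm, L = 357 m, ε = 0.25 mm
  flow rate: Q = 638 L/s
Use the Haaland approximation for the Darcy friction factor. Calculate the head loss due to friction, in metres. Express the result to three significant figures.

V = 4Q/(πD²) = 4·0.638/(π·0.470²) = 3.677 m/s
Re = VD/ν = 3.677·0.470/1.41×10^-6 = 1.23×10^6 → turbulent
ε/D = 0.25/470 = 5.32×10^-4
Haaland: f = 0.01731
h_f = f(L/D)V²/(2g) = 0.01731·(357/0.470)·3.677²/(2·9.81) = 9.064 m

h_f ≈ 9.06 m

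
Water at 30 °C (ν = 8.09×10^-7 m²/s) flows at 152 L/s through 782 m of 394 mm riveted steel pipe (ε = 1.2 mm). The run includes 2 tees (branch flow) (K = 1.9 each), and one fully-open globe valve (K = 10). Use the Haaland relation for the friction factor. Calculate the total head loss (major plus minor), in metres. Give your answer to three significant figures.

V = 4Q/(πD²) = 1.247 m/s; V²/2g = 0.07922 m
Re = 6.07×10^5, ε/D = 0.00305 → f = 0.02653 (Haaland)
Major: h_f = f(L/D)·V²/2g = 0.02653·1985·0.07922 = 4.171 m
Minor: ΣK = 13.8; h_m = ΣK·V²/2g = 1.093 m
Total H_L = 4.171 + 1.093 = 5.264 m

H_L ≈ 5.26 m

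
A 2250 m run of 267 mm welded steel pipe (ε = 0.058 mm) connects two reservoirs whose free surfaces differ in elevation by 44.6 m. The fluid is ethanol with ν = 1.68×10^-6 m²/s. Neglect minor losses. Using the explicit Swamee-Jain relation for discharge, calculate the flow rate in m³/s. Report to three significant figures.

Q ≈ 0.143 m³/s

Swamee-Jain (Type II): Q = -0.965·√(gD⁵h_f/L)·ln[ε/(3.7D) + √(3.17ν²L/(gD³h_f))]
√(gD⁵h_f/L) = √(9.81·0.267⁵·44.6/2250) = 0.01624
ε/(3.7D) = 5.87×10^-5; √(3.17ν²L/(gD³h_f)) = 4.92×10^-5
Q = -0.965·0.01624·ln(1.079×10^-4) = 0.1432 m³/s
Check: V = 2.56 m/s, Re = 4.06×10^5, f = 0.01596, h_f = 44.8 m ≈ 44.6 m ✓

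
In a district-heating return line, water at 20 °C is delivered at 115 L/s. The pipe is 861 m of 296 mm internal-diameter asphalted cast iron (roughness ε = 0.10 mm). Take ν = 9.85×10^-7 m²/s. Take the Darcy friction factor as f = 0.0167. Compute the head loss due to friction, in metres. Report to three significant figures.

h_f ≈ 6.91 m

V = 4Q/(πD²) = 4·0.115/(π·0.296²) = 1.671 m/s
h_f = f(L/D)V²/(2g) = 0.01670·(861/0.296)·1.671²/(2·9.81) = 6.915 m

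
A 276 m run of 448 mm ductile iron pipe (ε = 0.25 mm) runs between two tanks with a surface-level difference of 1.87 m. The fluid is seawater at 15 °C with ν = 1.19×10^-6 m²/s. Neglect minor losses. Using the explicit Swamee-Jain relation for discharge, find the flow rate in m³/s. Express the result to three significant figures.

Swamee-Jain (Type II): Q = -0.965·√(gD⁵h_f/L)·ln[ε/(3.7D) + √(3.17ν²L/(gD³h_f))]
√(gD⁵h_f/L) = √(9.81·0.448⁵·1.87/276) = 0.03463
ε/(3.7D) = 1.51×10^-4; √(3.17ν²L/(gD³h_f)) = 2.74×10^-5
Q = -0.965·0.03463·ln(1.782×10^-4) = 0.2885 m³/s
Check: V = 1.83 m/s, Re = 6.89×10^5, f = 0.01789, h_f = 1.88 m ≈ 1.87 m ✓

Q ≈ 0.289 m³/s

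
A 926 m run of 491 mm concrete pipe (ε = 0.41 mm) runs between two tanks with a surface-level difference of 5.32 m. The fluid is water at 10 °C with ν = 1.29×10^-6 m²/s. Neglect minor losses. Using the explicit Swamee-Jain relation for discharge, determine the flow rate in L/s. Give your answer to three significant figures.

Q ≈ 320 L/s

Swamee-Jain (Type II): Q = -0.965·√(gD⁵h_f/L)·ln[ε/(3.7D) + √(3.17ν²L/(gD³h_f))]
√(gD⁵h_f/L) = √(9.81·0.491⁵·5.32/926) = 0.04010
ε/(3.7D) = 2.26×10^-4; √(3.17ν²L/(gD³h_f)) = 2.81×10^-5
Q = -0.965·0.04010·ln(2.538×10^-4) = 0.3204 m³/s
Check: V = 1.69 m/s, Re = 6.44×10^5, f = 0.01945, h_f = 5.35 m ≈ 5.32 m ✓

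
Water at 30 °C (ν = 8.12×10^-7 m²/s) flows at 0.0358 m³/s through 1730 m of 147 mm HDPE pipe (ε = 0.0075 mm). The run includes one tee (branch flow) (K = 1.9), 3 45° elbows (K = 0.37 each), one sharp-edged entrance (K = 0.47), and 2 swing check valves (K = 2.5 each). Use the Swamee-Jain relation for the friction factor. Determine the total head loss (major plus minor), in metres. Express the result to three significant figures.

V = 4Q/(πD²) = 2.109 m/s; V²/2g = 0.2268 m
Re = 3.82×10^5, ε/D = 5.10×10^-5 → f = 0.01440 (Swamee-Jain)
Major: h_f = f(L/D)·V²/2g = 0.01440·11769·0.2268 = 38.43 m
Minor: ΣK = 8.48; h_m = ΣK·V²/2g = 1.923 m
Total H_L = 38.43 + 1.923 = 40.36 m

H_L ≈ 40.4 m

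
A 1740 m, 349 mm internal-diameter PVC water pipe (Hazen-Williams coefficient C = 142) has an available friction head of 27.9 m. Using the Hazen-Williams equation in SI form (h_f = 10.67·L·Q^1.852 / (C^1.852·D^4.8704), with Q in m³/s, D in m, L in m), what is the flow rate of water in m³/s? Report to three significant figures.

Rearranging: Q = [h_f·C^1.852·D^4.8704 / (10.67·L)]^(1/1.852)
Q = [27.9·142^1.852·0.349^4.8704 / (10.67·1740)]^0.540 = 0.2665 m³/s

Q ≈ 0.266 m³/s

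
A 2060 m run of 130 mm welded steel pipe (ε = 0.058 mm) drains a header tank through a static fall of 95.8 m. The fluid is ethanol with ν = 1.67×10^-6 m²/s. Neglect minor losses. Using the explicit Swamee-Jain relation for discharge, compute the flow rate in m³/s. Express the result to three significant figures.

Q ≈ 0.0335 m³/s

Swamee-Jain (Type II): Q = -0.965·√(gD⁵h_f/L)·ln[ε/(3.7D) + √(3.17ν²L/(gD³h_f))]
√(gD⁵h_f/L) = √(9.81·0.130⁵·95.8/2060) = 0.004116
ε/(3.7D) = 1.21×10^-4; √(3.17ν²L/(gD³h_f)) = 9.39×10^-5
Q = -0.965·0.004116·ln(2.145×10^-4) = 0.03355 m³/s
Check: V = 2.53 m/s, Re = 1.97×10^5, f = 0.01867, h_f = 96.4 m ≈ 95.8 m ✓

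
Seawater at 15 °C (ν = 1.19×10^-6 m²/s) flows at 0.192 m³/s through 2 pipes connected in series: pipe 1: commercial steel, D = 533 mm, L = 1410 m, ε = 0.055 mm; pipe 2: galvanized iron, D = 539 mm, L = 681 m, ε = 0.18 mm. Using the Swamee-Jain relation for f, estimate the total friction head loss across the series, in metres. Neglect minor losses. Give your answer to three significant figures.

Pipe 1: V = 0.8605 m/s, Re = 3.85×10^5, ε/D = 1.03×10^-4, f = 0.01496, h_1 = f(L/D)V²/2g = 1.494 m
Pipe 2: V = 0.8415 m/s, Re = 3.81×10^5, ε/D = 3.34×10^-4, f = 0.01696, h_2 = f(L/D)V²/2g = 0.7732 m
Series → Q common, losses add: H = Σh = 2.267 m

H ≈ 2.27 m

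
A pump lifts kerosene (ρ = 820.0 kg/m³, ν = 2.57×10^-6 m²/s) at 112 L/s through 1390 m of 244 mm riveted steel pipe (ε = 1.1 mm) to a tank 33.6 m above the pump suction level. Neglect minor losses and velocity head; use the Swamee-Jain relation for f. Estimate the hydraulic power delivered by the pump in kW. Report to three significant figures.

P_hyd ≈ 75.4 kW

V = 4Q/(πD²) = 2.395 m/s; Re = 2.27×10^5; ε/D = 0.00451; f = 0.03005
h_f = f(L/D)V²/2g = 50.06 m
Total head H = z + h_f = 33.6 + 50.06 = 83.66 m
P_hyd = ρgQH = 820.0·9.81·0.112·83.66 = 75.37 kW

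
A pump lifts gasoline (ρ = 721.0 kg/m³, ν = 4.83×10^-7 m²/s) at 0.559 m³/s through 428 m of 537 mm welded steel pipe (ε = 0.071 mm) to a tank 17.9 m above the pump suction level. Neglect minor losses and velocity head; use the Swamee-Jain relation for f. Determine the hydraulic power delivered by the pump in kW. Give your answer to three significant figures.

V = 4Q/(πD²) = 2.468 m/s; Re = 2.74×10^6; ε/D = 1.32×10^-4; f = 0.01323
h_f = f(L/D)V²/2g = 3.274 m
Total head H = z + h_f = 17.9 + 3.274 = 21.17 m
P_hyd = ρgQH = 721.0·9.81·0.559·21.17 = 83.72 kW

P_hyd ≈ 83.7 kW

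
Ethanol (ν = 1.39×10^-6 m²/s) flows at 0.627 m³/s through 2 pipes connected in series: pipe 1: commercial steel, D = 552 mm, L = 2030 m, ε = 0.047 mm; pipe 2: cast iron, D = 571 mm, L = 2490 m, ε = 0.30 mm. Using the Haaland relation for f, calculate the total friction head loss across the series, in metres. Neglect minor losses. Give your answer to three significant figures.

Pipe 1: V = 2.620 m/s, Re = 1.04×10^6, ε/D = 8.51×10^-5, f = 0.01306, h_1 = f(L/D)V²/2g = 16.80 m
Pipe 2: V = 2.449 m/s, Re = 1.01×10^6, ε/D = 5.25×10^-4, f = 0.01734, h_2 = f(L/D)V²/2g = 23.11 m
Series → Q common, losses add: H = Σh = 39.91 m

H ≈ 39.9 m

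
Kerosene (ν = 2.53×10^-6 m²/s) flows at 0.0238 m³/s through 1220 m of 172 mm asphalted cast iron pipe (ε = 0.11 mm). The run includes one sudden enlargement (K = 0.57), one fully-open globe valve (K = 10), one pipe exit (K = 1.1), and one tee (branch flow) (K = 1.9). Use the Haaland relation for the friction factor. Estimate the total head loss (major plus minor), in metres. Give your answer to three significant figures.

V = 4Q/(πD²) = 1.024 m/s; V²/2g = 0.05348 m
Re = 6.96×10^4, ε/D = 6.40×10^-4 → f = 0.02159 (Haaland)
Major: h_f = f(L/D)·V²/2g = 0.02159·7093·0.05348 = 8.191 m
Minor: ΣK = 13.6; h_m = ΣK·V²/2g = 0.7257 m
Total H_L = 8.191 + 0.7257 = 8.917 m

H_L ≈ 8.92 m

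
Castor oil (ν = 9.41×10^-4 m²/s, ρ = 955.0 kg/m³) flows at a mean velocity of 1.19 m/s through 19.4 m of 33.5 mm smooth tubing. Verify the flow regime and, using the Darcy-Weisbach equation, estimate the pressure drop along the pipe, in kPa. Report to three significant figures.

Δp ≈ 592 kPa

Re = VD/ν = 1.19·0.03350/9.41×10^-4 = 42.4 → laminar (Re < 2300)
f = 64/Re = 1.511
h_f = f(L/D)V²/(2g) = 1.511·(19.4/0.03350)·1.19²/(2·9.81) = 63.14 m
Δp = ρg·h_f = 955.0·9.81·63.14 = 591.6 kPa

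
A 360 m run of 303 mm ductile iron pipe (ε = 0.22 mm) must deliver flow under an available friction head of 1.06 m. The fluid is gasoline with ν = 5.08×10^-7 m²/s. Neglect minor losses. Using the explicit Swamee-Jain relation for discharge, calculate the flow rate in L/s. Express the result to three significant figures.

Swamee-Jain (Type II): Q = -0.965·√(gD⁵h_f/L)·ln[ε/(3.7D) + √(3.17ν²L/(gD³h_f))]
√(gD⁵h_f/L) = √(9.81·0.303⁵·1.06/360) = 0.008589
ε/(3.7D) = 1.96×10^-4; √(3.17ν²L/(gD³h_f)) = 3.19×10^-5
Q = -0.965·0.008589·ln(2.281×10^-4) = 0.06950 m³/s
Check: V = 0.964 m/s, Re = 5.75×10^5, f = 0.01896, h_f = 1.07 m ≈ 1.06 m ✓

Q ≈ 69.5 L/s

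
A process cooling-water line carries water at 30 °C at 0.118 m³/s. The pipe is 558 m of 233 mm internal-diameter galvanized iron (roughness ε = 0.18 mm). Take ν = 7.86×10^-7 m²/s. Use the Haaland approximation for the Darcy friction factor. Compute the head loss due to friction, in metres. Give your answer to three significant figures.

h_f ≈ 17.7 m

V = 4Q/(πD²) = 4·0.118/(π·0.233²) = 2.767 m/s
Re = VD/ν = 2.767·0.233/7.86×10^-7 = 8.20×10^5 → turbulent
ε/D = 0.18/233 = 7.73×10^-4
Haaland: f = 0.01888
h_f = f(L/D)V²/(2g) = 0.01888·(558/0.233)·2.767²/(2·9.81) = 17.65 m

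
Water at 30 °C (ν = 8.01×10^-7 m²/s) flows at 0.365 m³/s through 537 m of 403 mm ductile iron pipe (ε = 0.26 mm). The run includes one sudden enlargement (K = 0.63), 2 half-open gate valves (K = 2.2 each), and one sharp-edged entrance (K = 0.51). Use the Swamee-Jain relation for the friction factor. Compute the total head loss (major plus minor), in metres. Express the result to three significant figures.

V = 4Q/(πD²) = 2.861 m/s; V²/2g = 0.4173 m
Re = 1.44×10^6, ε/D = 6.45×10^-4 → f = 0.01807 (Swamee-Jain)
Major: h_f = f(L/D)·V²/2g = 0.01807·1333·0.4173 = 10.05 m
Minor: ΣK = 5.54; h_m = ΣK·V²/2g = 2.312 m
Total H_L = 10.05 + 2.312 = 12.36 m

H_L ≈ 12.4 m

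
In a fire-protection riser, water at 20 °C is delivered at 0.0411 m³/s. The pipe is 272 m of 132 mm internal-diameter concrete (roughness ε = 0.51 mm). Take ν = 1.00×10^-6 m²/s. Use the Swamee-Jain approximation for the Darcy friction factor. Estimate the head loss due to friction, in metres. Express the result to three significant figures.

V = 4Q/(πD²) = 4·0.0411/(π·0.132²) = 3.003 m/s
Re = VD/ν = 3.003·0.132/1.00×10^-6 = 3.96×10^5 → turbulent
ε/D = 0.51/132 = 0.00386
Swamee-Jain: f = 0.02854
h_f = f(L/D)V²/(2g) = 0.02854·(272/0.132)·3.003²/(2·9.81) = 27.03 m

h_f ≈ 27.0 m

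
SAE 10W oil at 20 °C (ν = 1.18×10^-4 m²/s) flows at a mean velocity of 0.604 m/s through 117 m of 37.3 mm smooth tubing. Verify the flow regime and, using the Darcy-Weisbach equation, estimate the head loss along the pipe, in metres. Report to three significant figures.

Re = VD/ν = 0.604·0.03730/1.18×10^-4 = 191 → laminar (Re < 2300)
f = 64/Re = 0.3352
h_f = f(L/D)V²/(2g) = 0.3352·(117/0.03730)·0.604²/(2·9.81) = 19.55 m

h_f ≈ 19.6 m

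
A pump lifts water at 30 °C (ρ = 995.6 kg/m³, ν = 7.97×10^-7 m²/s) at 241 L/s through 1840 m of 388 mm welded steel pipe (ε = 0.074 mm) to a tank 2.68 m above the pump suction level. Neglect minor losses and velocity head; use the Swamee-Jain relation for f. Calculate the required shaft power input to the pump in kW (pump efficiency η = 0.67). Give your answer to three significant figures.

P_shaft ≈ 61.2 kW

V = 4Q/(πD²) = 2.038 m/s; Re = 9.92×10^5; ε/D = 1.91×10^-4; f = 0.01467
h_f = f(L/D)V²/2g = 14.74 m
Total head H = z + h_f = 2.68 + 14.74 = 17.42 m
P_hyd = ρgQH = 995.6·9.81·0.241·17.42 = 40.99 kW
P_shaft = P_hyd/η = 40.99/0.67 = 61.18 kW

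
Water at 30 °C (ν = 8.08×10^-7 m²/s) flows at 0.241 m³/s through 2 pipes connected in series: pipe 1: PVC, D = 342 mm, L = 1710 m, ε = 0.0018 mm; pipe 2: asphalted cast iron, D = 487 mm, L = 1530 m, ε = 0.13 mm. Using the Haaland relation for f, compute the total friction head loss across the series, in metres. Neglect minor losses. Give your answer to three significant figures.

H ≈ 24.3 m

Pipe 1: V = 2.623 m/s, Re = 1.11×10^6, ε/D = 5.26×10^-6, f = 0.01148, h_1 = f(L/D)V²/2g = 20.14 m
Pipe 2: V = 1.294 m/s, Re = 7.80×10^5, ε/D = 2.67×10^-4, f = 0.01547, h_2 = f(L/D)V²/2g = 4.146 m
Series → Q common, losses add: H = Σh = 24.29 m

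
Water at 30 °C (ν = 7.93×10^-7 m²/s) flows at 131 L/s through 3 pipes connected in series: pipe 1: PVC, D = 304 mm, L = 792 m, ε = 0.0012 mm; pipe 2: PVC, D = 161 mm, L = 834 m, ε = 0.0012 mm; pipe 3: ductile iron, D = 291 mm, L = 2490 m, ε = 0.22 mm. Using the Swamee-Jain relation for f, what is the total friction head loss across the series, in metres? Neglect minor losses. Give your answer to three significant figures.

H ≈ 161 m

Pipe 1: V = 1.805 m/s, Re = 6.92×10^5, ε/D = 3.95×10^-6, f = 0.01244, h_1 = f(L/D)V²/2g = 5.381 m
Pipe 2: V = 6.435 m/s, Re = 1.31×10^6, ε/D = 7.45×10^-6, f = 0.01132, h_2 = f(L/D)V²/2g = 123.8 m
Pipe 3: V = 1.970 m/s, Re = 7.23×10^5, ε/D = 7.56×10^-4, f = 0.01898, h_3 = f(L/D)V²/2g = 32.12 m
Series → Q common, losses add: H = Σh = 161.3 m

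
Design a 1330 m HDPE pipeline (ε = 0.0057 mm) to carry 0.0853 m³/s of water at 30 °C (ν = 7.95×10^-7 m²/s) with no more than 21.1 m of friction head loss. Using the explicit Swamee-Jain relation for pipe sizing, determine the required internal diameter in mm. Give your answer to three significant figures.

D ≈ 221 mm

Swamee-Jain (Type III): D = 0.66·[ε^1.25·(LQ²/(gh_f))^4.75 + ν·Q^9.4·(L/(gh_f))^5.2]^0.04
LQ²/(gh_f) = 0.04675; L/(gh_f) = 6.425
Term 1 = ε^1.25·(…)^4.75 = 1.34×10^-13; Term 2 = ν·Q^9.4·(…)^5.2 = 1.13×10^-12
D = 0.66·(1.34×10^-13 + 1.13×10^-12)^0.04 = 0.2206 m = 221 mm
Check: V = 2.23 m/s, Re = 6.19×10^5, f = 0.01306, h_f = 20.0 m ≈ 21.1 m ✓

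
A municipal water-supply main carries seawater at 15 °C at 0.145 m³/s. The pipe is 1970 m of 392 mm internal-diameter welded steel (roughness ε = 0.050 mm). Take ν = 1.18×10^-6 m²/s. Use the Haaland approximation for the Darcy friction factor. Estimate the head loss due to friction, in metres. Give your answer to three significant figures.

V = 4Q/(πD²) = 4·0.145/(π·0.392²) = 1.201 m/s
Re = VD/ν = 1.201·0.392/1.18×10^-6 = 3.99×10^5 → turbulent
ε/D = 0.050/392 = 1.28×10^-4
Haaland: f = 0.01493
h_f = f(L/D)V²/(2g) = 0.01493·(1970/0.392)·1.201²/(2·9.81) = 5.521 m

h_f ≈ 5.52 m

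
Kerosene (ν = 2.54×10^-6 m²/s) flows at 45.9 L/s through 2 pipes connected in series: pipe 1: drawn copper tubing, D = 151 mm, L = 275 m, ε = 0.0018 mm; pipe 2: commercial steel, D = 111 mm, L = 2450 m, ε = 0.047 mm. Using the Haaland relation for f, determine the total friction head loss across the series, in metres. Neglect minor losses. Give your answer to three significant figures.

H ≈ 470 m

Pipe 1: V = 2.563 m/s, Re = 1.52×10^5, ε/D = 1.19×10^-5, f = 0.01641, h_1 = f(L/D)V²/2g = 10.01 m
Pipe 2: V = 4.743 m/s, Re = 2.07×10^5, ε/D = 4.23×10^-4, f = 0.01816, h_2 = f(L/D)V²/2g = 459.7 m
Series → Q common, losses add: H = Σh = 469.7 m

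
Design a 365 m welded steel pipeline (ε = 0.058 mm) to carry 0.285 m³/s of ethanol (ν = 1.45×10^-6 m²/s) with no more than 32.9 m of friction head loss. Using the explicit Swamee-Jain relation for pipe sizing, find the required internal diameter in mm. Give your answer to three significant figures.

D ≈ 261 mm

Swamee-Jain (Type III): D = 0.66·[ε^1.25·(LQ²/(gh_f))^4.75 + ν·Q^9.4·(L/(gh_f))^5.2]^0.04
LQ²/(gh_f) = 0.09186; L/(gh_f) = 1.131
Term 1 = ε^1.25·(…)^4.75 = 6.01×10^-11; Term 2 = ν·Q^9.4·(…)^5.2 = 2.06×10^-11
D = 0.66·(6.01×10^-11 + 2.06×10^-11)^0.04 = 0.2605 m = 261 mm
Check: V = 5.35 m/s, Re = 9.61×10^5, f = 0.01504, h_f = 30.7 m ≈ 32.9 m ✓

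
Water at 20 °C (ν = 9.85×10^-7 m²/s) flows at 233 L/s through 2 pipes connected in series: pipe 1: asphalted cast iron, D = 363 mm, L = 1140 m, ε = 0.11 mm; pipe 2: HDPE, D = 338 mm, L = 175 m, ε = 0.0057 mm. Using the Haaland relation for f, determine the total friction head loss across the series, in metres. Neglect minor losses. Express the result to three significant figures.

H ≈ 14.9 m

Pipe 1: V = 2.251 m/s, Re = 8.30×10^5, ε/D = 3.03×10^-4, f = 0.01575, h_1 = f(L/D)V²/2g = 12.78 m
Pipe 2: V = 2.597 m/s, Re = 8.91×10^5, ε/D = 1.69×10^-5, f = 0.01210, h_2 = f(L/D)V²/2g = 2.154 m
Series → Q common, losses add: H = Σh = 14.93 m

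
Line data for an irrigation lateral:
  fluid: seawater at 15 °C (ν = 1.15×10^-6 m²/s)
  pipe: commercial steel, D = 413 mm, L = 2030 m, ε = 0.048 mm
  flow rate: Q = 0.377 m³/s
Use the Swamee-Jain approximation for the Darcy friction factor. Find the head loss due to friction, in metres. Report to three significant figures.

V = 4Q/(πD²) = 4·0.377/(π·0.413²) = 2.814 m/s
Re = VD/ν = 2.814·0.413/1.15×10^-6 = 1.01×10^6 → turbulent
ε/D = 0.048/413 = 1.16×10^-4
Swamee-Jain: f = 0.01373
h_f = f(L/D)V²/(2g) = 0.01373·(2030/0.413)·2.814²/(2·9.81) = 27.24 m

h_f ≈ 27.2 m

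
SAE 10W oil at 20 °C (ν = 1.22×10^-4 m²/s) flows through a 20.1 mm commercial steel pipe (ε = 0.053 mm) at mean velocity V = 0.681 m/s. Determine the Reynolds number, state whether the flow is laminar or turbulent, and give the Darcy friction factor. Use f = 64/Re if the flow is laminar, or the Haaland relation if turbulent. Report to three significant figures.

Re ≈ 112; laminar; f = 64/Re ≈ 0.570

Re = VD/ν = 0.6810·0.0201/1.22×10^-4 = 112
Re < 2300 → laminar → f = 64/Re = 0.5704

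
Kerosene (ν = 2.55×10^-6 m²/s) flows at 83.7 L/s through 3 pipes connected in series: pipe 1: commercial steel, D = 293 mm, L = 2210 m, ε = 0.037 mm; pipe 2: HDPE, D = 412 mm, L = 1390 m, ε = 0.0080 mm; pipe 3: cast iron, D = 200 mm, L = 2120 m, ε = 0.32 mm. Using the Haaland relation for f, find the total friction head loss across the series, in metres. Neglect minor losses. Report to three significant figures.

H ≈ 99.7 m

Pipe 1: V = 1.241 m/s, Re = 1.43×10^5, ε/D = 1.26×10^-4, f = 0.01728, h_1 = f(L/D)V²/2g = 10.24 m
Pipe 2: V = 0.6278 m/s, Re = 1.01×10^5, ε/D = 1.94×10^-5, f = 0.01785, h_2 = f(L/D)V²/2g = 1.210 m
Pipe 3: V = 2.664 m/s, Re = 2.09×10^5, ε/D = 0.00160, f = 0.02301, h_3 = f(L/D)V²/2g = 88.23 m
Series → Q common, losses add: H = Σh = 99.68 m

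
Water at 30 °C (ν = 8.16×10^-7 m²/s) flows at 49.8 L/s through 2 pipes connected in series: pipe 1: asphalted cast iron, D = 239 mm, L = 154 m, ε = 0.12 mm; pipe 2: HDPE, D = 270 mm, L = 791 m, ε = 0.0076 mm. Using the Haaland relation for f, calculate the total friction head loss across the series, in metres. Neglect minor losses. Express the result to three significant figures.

H ≈ 2.39 m

Pipe 1: V = 1.110 m/s, Re = 3.25×10^5, ε/D = 5.02×10^-4, f = 0.01799, h_1 = f(L/D)V²/2g = 0.7282 m
Pipe 2: V = 0.8698 m/s, Re = 2.88×10^5, ε/D = 2.81×10^-5, f = 0.01469, h_2 = f(L/D)V²/2g = 1.659 m
Series → Q common, losses add: H = Σh = 2.387 m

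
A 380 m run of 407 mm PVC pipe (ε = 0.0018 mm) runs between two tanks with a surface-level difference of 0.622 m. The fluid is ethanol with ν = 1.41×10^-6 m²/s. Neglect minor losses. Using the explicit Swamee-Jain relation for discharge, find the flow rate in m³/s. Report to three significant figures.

Swamee-Jain (Type II): Q = -0.965·√(gD⁵h_f/L)·ln[ε/(3.7D) + √(3.17ν²L/(gD³h_f))]
√(gD⁵h_f/L) = √(9.81·0.407⁵·0.622/380) = 0.01339
ε/(3.7D) = 1.20×10^-6; √(3.17ν²L/(gD³h_f)) = 7.63×10^-5
Q = -0.965·0.01339·ln(7.749×10^-5) = 0.1223 m³/s
Check: V = 0.940 m/s, Re = 2.71×10^5, f = 0.01470, h_f = 0.618 m ≈ 0.622 m ✓

Q ≈ 0.122 m³/s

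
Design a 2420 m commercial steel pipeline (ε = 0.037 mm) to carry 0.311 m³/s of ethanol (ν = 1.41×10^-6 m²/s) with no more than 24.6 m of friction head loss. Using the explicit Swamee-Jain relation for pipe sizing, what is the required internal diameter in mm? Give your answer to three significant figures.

Swamee-Jain (Type III): D = 0.66·[ε^1.25·(LQ²/(gh_f))^4.75 + ν·Q^9.4·(L/(gh_f))^5.2]^0.04
LQ²/(gh_f) = 0.9699; L/(gh_f) = 10.03
Term 1 = ε^1.25·(…)^4.75 = 2.50×10^-6; Term 2 = ν·Q^9.4·(…)^5.2 = 3.87×10^-6
D = 0.66·(2.50×10^-6 + 3.87×10^-6)^0.04 = 0.4090 m = 409 mm
Check: V = 2.37 m/s, Re = 6.87×10^5, f = 0.01385, h_f = 23.4 m ≈ 24.6 m ✓

D ≈ 409 mm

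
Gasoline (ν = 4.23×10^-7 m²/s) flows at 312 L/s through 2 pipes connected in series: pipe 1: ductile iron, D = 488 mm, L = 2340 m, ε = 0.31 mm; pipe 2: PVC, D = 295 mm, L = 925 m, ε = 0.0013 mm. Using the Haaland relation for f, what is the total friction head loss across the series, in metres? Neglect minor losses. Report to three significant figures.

Pipe 1: V = 1.668 m/s, Re = 1.92×10^6, ε/D = 6.35×10^-4, f = 0.01786, h_1 = f(L/D)V²/2g = 12.15 m
Pipe 2: V = 4.565 m/s, Re = 3.18×10^6, ε/D = 4.41×10^-6, f = 0.009793, h_2 = f(L/D)V²/2g = 32.61 m
Series → Q common, losses add: H = Σh = 44.76 m

H ≈ 44.8 m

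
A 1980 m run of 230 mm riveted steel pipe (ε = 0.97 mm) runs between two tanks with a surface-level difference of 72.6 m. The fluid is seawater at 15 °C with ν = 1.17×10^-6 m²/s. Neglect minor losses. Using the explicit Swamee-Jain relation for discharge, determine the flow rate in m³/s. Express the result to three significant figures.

Swamee-Jain (Type II): Q = -0.965·√(gD⁵h_f/L)·ln[ε/(3.7D) + √(3.17ν²L/(gD³h_f))]
√(gD⁵h_f/L) = √(9.81·0.230⁵·72.6/1980) = 0.01522
ε/(3.7D) = 0.00114; √(3.17ν²L/(gD³h_f)) = 3.15×10^-5
Q = -0.965·0.01522·ln(0.001171) = 0.09911 m³/s
Check: V = 2.39 m/s, Re = 4.69×10^5, f = 0.02920, h_f = 72.9 m ≈ 72.6 m ✓

Q ≈ 0.0991 m³/s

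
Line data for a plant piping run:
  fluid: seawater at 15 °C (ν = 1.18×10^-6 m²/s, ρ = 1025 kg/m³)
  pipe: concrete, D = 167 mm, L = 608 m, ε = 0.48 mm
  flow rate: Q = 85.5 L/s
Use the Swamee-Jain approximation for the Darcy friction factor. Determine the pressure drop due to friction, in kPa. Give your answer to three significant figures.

V = 4Q/(πD²) = 4·0.0855/(π·0.167²) = 3.903 m/s
Re = VD/ν = 3.903·0.167/1.18×10^-6 = 5.52×10^5 → turbulent
ε/D = 0.48/167 = 0.00287
Swamee-Jain: f = 0.02621
h_f = f(L/D)V²/(2g) = 0.02621·(608/0.167)·3.903²/(2·9.81) = 74.10 m
Δp = ρg·h_f = 1025·9.81·74.10 = 745.1 kPa

Δp ≈ 745 kPa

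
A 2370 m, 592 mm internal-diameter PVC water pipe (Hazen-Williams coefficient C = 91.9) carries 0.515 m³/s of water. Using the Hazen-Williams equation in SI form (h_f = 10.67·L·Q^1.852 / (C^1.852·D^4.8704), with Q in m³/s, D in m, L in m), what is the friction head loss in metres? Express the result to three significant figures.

h_f = 10.67·2370·0.515^1.852 / (91.9^1.852·0.592^4.8704) = 21.98 m

h_f ≈ 22.0 m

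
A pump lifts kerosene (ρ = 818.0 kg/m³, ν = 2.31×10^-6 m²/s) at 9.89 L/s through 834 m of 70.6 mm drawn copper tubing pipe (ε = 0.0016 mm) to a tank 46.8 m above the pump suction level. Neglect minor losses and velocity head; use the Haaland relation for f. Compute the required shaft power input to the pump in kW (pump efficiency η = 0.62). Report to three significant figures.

P_shaft ≈ 15.3 kW

V = 4Q/(πD²) = 2.526 m/s; Re = 7.72×10^4; ε/D = 2.27×10^-5; f = 0.01890
h_f = f(L/D)V²/2g = 72.63 m
Total head H = z + h_f = 46.8 + 72.63 = 119.4 m
P_hyd = ρgQH = 818.0·9.81·0.00989·119.4 = 9.479 kW
P_shaft = P_hyd/η = 9.479/0.62 = 15.29 kW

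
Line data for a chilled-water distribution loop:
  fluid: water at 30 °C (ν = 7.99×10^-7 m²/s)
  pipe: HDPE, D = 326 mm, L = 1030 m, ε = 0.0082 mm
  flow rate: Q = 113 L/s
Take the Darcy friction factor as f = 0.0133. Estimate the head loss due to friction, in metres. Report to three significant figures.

V = 4Q/(πD²) = 4·0.113/(π·0.326²) = 1.354 m/s
h_f = f(L/D)V²/(2g) = 0.01330·(1030/0.326)·1.354²/(2·9.81) = 3.925 m

h_f ≈ 3.93 m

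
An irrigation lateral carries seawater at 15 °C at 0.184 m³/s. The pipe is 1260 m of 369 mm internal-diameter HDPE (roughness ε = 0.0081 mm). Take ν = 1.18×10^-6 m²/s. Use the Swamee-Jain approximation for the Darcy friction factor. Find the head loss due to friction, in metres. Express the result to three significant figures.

V = 4Q/(πD²) = 4·0.184/(π·0.369²) = 1.721 m/s
Re = VD/ν = 1.721·0.369/1.18×10^-6 = 5.38×10^5 → turbulent
ε/D = 0.0081/369 = 2.20×10^-5
Swamee-Jain: f = 0.01328
h_f = f(L/D)V²/(2g) = 0.01328·(1260/0.369)·1.721²/(2·9.81) = 6.843 m

h_f ≈ 6.84 m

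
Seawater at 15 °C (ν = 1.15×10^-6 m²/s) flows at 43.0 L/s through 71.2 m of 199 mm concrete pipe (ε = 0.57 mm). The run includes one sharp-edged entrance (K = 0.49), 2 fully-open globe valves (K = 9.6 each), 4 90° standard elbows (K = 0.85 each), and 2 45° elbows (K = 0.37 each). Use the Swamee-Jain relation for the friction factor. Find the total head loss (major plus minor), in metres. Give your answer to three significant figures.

H_L ≈ 3.25 m

V = 4Q/(πD²) = 1.383 m/s; V²/2g = 0.09742 m
Re = 2.39×10^5, ε/D = 0.00286 → f = 0.02658 (Swamee-Jain)
Major: h_f = f(L/D)·V²/2g = 0.02658·357.8·0.09742 = 0.9263 m
Minor: ΣK = 23.8; h_m = ΣK·V²/2g = 2.322 m
Total H_L = 0.9263 + 2.322 = 3.248 m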